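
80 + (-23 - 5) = 52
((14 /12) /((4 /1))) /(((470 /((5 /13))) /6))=7 /4888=0.00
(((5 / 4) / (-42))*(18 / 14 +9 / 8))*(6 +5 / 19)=-3825 / 8512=-0.45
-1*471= -471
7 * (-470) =-3290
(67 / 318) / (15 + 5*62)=67 / 103350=0.00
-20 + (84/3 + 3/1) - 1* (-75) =86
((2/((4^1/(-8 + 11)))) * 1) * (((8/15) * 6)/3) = 8/5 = 1.60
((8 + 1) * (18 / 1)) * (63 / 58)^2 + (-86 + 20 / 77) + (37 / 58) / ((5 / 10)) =13815331 / 129514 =106.67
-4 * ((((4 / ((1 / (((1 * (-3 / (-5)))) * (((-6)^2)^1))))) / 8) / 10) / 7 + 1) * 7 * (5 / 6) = -404 / 15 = -26.93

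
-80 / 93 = -0.86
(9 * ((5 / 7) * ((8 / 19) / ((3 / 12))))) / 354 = 0.03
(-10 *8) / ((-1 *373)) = 0.21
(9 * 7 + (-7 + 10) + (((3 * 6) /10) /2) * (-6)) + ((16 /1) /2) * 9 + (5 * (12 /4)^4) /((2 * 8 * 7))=76281 /560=136.22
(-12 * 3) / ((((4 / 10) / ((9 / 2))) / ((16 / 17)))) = -6480 / 17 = -381.18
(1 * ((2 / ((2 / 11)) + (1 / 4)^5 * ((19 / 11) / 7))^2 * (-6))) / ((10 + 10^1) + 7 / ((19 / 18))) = -42880576649313 / 1572902797312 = -27.26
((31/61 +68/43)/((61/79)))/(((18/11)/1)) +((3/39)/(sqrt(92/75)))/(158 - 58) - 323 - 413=-234995195/320006 +sqrt(69)/11960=-734.35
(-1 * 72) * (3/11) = -216/11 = -19.64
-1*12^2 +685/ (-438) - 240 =-168877/ 438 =-385.56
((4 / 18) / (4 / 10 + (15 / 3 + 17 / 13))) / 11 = 65 / 21582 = 0.00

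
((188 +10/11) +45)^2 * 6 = 39721974/121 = 328280.78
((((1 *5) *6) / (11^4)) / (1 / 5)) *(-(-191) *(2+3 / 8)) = 272175 / 58564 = 4.65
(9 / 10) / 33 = 3 / 110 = 0.03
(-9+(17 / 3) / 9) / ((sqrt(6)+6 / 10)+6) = -12430 / 8451+5650 *sqrt(6) / 25353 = -0.92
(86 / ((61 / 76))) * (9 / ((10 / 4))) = 117648 / 305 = 385.73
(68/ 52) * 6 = 102/ 13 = 7.85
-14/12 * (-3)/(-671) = -7/1342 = -0.01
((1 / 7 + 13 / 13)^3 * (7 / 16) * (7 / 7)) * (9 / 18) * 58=928 / 49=18.94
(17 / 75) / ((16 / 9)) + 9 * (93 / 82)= 169491 / 16400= 10.33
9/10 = 0.90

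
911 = 911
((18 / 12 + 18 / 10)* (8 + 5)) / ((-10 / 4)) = -17.16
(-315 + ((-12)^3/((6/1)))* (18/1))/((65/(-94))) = 7952.40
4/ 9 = 0.44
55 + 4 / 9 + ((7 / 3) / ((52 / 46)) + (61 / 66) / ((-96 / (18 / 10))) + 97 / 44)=24585103 / 411840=59.70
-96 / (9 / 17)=-544 / 3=-181.33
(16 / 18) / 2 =4 / 9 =0.44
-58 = -58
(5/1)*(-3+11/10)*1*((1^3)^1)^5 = -19/2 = -9.50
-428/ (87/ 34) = -14552/ 87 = -167.26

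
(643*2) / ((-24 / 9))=-1929 / 4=-482.25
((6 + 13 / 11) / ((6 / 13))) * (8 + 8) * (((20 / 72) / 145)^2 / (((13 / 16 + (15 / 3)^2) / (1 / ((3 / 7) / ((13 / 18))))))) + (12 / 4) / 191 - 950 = -649771255491847 / 683981094159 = -949.98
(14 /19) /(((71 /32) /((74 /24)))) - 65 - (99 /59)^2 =-940933838 /14087607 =-66.79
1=1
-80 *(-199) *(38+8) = 732320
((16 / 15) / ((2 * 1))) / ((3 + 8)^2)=8 / 1815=0.00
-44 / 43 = -1.02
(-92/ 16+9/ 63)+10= 123/ 28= 4.39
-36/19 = -1.89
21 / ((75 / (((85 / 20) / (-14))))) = -17 / 200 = -0.08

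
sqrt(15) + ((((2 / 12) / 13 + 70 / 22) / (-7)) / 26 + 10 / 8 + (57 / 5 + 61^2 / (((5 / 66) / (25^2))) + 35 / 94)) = sqrt(15) + 281630930019316 / 9174165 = 30698266.88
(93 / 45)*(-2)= -62 / 15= -4.13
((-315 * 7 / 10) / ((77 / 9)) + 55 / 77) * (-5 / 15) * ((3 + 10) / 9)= 50167 / 4158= 12.07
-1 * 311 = -311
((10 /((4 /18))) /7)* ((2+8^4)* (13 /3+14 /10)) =1057284 /7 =151040.57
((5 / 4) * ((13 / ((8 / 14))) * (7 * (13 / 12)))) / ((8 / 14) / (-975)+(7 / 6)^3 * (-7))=-847767375 / 43700504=-19.40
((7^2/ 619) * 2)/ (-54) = -49/ 16713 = -0.00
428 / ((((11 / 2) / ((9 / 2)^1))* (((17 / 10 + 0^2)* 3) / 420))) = 5392800 / 187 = 28838.50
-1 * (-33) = 33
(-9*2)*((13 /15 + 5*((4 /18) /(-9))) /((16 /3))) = -301 /120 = -2.51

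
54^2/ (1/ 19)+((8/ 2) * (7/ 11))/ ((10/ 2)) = 3047248/ 55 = 55404.51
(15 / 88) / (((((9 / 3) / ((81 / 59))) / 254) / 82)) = 2108835 / 1298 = 1624.68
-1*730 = -730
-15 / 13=-1.15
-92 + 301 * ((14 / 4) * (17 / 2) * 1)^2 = 4260989 / 16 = 266311.81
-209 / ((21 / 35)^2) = -5225 / 9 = -580.56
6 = 6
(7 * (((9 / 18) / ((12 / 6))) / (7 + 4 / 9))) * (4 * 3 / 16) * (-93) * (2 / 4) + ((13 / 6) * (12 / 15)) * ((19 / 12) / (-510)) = -8.20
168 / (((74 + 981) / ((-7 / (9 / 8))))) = -3136 / 3165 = -0.99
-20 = -20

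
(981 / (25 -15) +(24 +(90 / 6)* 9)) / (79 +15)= 2571 / 940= 2.74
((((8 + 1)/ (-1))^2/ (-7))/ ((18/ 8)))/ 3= -12/ 7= -1.71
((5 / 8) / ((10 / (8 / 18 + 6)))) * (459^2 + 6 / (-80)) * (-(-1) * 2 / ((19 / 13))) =1059022783 / 9120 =116120.92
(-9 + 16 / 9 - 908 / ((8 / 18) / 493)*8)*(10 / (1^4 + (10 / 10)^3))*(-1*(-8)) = -2900735720 / 9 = -322303968.89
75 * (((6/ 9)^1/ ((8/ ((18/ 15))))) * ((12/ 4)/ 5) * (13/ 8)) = 117/ 16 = 7.31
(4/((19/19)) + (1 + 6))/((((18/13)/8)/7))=4004/9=444.89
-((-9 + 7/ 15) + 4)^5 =1453933568/ 759375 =1914.65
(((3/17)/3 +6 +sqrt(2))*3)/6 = sqrt(2)/2 +103/34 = 3.74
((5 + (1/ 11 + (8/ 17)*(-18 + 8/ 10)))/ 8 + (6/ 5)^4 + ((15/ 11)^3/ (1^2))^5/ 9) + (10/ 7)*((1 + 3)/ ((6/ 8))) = 19540245015820864774972/ 932048497800867129375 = 20.96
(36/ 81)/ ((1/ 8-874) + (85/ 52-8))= -416/ 823905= -0.00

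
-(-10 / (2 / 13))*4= 260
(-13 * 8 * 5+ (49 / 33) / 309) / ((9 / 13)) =-68931083 / 91773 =-751.10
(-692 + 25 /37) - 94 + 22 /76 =-1103759 /1406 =-785.03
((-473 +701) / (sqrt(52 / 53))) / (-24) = -19*sqrt(689) / 52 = -9.59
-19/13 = -1.46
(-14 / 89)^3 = -2744 / 704969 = -0.00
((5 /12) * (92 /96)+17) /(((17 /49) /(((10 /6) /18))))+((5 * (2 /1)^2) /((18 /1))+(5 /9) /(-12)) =1509215 /264384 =5.71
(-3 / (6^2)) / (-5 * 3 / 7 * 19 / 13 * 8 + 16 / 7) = 13 / 3552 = 0.00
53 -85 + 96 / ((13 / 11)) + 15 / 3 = 705 / 13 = 54.23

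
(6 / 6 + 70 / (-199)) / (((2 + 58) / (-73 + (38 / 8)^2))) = -34701 / 63680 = -0.54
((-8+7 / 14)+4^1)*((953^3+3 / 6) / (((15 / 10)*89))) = -12117324485 / 534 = -22691618.89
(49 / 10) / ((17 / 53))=2597 / 170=15.28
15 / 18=5 / 6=0.83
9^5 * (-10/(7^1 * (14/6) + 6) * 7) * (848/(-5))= 2103089184/67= 31389390.81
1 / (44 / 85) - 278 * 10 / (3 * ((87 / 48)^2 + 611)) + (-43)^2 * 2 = 76771589567 / 20757924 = 3698.42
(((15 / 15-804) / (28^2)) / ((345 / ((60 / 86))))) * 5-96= -37222063 / 387688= -96.01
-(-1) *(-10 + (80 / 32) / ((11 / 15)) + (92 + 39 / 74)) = 34976 / 407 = 85.94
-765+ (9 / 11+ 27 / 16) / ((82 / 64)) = -344133 / 451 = -763.04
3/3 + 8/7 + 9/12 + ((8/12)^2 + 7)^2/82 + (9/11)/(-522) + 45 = 1440655439/29663172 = 48.57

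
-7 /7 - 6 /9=-1.67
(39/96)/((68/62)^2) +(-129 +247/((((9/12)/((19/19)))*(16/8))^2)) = -6287179/332928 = -18.88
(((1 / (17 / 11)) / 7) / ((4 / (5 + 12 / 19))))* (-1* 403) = -474331 / 9044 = -52.45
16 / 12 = 4 / 3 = 1.33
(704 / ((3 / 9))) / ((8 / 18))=4752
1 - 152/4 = -37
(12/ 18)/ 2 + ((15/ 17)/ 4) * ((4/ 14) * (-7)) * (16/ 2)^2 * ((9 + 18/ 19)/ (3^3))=-9757/ 969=-10.07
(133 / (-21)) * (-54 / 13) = 342 / 13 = 26.31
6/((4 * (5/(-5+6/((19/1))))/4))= -534/95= -5.62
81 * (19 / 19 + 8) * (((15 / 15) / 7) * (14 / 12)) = 243 / 2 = 121.50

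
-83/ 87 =-0.95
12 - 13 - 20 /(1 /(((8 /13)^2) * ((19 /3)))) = -24827 /507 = -48.97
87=87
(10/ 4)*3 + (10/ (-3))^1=25/ 6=4.17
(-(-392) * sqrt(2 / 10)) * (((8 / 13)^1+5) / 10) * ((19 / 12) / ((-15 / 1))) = -67963 * sqrt(5) / 14625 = -10.39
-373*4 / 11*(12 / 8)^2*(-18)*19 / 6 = 191349 / 11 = 17395.36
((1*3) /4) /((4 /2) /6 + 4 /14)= 63 /52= 1.21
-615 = -615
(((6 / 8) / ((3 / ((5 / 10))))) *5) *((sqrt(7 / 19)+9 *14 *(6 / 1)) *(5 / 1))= 25 *sqrt(133) / 152+4725 / 2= 2364.40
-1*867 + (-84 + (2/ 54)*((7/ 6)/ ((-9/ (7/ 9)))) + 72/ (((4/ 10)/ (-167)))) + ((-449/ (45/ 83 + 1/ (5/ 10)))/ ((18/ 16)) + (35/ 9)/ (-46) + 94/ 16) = -7937770902197/ 254724264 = -31162.21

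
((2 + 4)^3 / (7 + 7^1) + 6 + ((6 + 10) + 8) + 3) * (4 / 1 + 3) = 339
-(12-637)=625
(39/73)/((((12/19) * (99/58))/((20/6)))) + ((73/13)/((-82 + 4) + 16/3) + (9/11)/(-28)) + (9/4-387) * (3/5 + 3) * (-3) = 17878911273089/4301076780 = 4156.85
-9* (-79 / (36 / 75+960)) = 1975 / 2668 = 0.74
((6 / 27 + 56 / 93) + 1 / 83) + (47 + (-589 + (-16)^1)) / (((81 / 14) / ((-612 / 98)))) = 97765495 / 162099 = 603.12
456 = 456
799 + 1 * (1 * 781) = 1580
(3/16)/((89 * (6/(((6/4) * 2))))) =3/2848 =0.00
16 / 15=1.07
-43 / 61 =-0.70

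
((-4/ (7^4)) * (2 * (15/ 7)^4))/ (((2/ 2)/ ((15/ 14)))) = -3037500/ 40353607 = -0.08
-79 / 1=-79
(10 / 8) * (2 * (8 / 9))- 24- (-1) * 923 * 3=2747.22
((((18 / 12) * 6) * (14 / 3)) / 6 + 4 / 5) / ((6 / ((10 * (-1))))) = -13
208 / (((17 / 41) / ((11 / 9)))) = 93808 / 153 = 613.12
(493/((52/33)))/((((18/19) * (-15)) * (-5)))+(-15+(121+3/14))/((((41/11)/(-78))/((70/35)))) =-29825224781/6715800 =-4441.05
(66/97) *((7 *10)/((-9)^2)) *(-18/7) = -440/291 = -1.51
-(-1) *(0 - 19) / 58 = -19 / 58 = -0.33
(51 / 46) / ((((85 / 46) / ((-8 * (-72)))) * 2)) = 172.80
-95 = -95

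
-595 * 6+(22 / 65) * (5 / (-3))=-139252 / 39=-3570.56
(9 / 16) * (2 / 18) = 1 / 16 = 0.06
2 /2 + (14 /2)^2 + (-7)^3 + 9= -284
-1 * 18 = -18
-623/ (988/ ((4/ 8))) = -623/ 1976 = -0.32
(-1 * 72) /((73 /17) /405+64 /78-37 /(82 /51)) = 528437520 /162796037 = 3.25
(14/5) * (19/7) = 38/5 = 7.60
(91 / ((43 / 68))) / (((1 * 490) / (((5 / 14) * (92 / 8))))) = 5083 / 4214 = 1.21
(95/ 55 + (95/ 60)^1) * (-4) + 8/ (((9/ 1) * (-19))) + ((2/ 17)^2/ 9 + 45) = 17239108/ 543609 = 31.71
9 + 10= 19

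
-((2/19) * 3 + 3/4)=-81/76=-1.07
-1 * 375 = -375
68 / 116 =17 / 29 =0.59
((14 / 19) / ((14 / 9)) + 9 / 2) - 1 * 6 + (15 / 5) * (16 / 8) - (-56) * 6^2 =76797 / 38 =2020.97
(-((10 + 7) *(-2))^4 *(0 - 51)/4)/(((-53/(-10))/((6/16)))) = 63893565/53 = 1205538.96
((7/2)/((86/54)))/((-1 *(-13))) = 189/1118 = 0.17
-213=-213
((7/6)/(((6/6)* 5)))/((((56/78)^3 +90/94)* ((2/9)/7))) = 409834971/74021980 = 5.54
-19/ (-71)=0.27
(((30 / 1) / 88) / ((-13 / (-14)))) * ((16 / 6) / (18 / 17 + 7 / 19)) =45220 / 65923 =0.69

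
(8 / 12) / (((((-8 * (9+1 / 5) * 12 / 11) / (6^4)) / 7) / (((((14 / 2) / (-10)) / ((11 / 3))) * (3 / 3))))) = 1323 / 92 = 14.38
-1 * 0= 0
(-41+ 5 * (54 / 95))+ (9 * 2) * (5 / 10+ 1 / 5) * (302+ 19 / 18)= 143653 / 38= 3780.34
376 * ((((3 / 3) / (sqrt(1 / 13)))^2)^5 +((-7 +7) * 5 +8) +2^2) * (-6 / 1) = -837664080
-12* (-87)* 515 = 537660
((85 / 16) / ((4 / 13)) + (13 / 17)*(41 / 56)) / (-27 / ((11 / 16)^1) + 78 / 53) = -26382499 / 55947136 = -0.47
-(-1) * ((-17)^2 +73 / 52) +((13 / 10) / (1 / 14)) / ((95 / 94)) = 308.41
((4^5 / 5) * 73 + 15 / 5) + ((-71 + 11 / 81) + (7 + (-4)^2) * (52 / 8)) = 12175949 / 810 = 15032.04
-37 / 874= -0.04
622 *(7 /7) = 622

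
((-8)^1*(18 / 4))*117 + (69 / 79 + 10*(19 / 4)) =-657853 / 158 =-4163.63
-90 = -90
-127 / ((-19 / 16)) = 2032 / 19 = 106.95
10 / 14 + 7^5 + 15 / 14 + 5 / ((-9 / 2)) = 2117767 / 126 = 16807.67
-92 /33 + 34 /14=-83 /231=-0.36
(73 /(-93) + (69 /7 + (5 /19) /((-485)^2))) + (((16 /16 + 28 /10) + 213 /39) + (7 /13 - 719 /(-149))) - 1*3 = 358910725930 /17340608229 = 20.70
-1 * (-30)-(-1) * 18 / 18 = 31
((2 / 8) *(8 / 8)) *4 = 1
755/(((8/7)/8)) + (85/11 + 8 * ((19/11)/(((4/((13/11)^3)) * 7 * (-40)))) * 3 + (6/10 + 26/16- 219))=4161702873/819896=5075.89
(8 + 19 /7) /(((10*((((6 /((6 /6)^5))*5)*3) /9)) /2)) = 3 /14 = 0.21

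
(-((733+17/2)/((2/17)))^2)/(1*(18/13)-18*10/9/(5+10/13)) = 123940931595/6496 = 19079576.91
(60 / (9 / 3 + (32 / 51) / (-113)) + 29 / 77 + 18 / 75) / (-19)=-686110559 / 631174775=-1.09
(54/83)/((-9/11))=-0.80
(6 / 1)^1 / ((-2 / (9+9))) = -54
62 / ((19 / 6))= 372 / 19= 19.58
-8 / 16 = -1 / 2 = -0.50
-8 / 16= -1 / 2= -0.50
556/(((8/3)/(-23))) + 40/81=-776791/162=-4795.01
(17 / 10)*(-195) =-663 / 2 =-331.50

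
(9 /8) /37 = 9 /296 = 0.03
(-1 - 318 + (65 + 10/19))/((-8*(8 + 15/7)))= 4214/1349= 3.12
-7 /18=-0.39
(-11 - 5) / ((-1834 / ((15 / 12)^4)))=625 / 29344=0.02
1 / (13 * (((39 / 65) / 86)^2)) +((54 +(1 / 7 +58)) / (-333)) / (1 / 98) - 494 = 506656 / 481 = 1053.34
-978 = -978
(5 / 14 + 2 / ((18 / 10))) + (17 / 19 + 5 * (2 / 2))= 17627 / 2394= 7.36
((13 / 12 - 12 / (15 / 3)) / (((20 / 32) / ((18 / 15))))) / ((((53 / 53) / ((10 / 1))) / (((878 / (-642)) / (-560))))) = -34681 / 561750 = -0.06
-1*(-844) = 844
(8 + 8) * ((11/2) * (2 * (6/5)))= 1056/5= 211.20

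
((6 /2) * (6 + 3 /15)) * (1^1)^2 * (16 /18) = 248 /15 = 16.53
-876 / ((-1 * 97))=876 / 97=9.03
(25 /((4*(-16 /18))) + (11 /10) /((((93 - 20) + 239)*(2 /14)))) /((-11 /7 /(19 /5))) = 5814893 /343200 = 16.94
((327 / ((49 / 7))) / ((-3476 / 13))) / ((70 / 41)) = -0.10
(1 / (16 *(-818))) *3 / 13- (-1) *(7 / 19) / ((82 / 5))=2975183 / 132542176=0.02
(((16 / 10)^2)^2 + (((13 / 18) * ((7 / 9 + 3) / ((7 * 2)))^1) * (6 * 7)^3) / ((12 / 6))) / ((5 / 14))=189679532 / 9375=20232.48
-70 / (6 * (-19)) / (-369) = -35 / 21033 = -0.00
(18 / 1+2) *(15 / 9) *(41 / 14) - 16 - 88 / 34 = 28214 / 357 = 79.03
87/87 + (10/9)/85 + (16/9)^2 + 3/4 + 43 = 263963/5508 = 47.92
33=33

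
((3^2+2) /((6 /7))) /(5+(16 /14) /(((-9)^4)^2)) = 7734060873 /3013270486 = 2.57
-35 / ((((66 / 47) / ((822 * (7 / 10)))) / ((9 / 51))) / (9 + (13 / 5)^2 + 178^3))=-14273332345.39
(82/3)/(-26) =-41/39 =-1.05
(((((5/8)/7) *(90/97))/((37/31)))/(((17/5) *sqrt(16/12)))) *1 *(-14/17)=-34875 *sqrt(3)/4148884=-0.01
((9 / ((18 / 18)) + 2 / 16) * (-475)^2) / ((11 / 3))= 49411875 / 88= 561498.58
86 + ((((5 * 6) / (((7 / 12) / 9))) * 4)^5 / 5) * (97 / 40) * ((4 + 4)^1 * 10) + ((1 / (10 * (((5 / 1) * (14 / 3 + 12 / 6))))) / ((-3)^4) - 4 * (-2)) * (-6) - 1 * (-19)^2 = 63836526363499536531008693 / 75631500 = 844046810700561757.09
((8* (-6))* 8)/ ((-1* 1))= 384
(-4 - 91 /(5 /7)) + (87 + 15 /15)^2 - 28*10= 36663 /5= 7332.60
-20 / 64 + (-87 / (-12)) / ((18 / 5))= 245 / 144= 1.70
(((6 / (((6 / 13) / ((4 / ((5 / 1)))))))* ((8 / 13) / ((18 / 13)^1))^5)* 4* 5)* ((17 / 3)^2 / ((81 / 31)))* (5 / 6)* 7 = 33393418240 / 129140163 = 258.58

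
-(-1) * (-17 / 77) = -17 / 77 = -0.22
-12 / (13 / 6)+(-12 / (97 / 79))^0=-59 / 13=-4.54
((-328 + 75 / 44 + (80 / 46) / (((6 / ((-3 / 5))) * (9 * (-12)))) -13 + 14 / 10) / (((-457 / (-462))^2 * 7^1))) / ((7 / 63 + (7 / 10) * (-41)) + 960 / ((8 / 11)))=-21327332334 / 558299532629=-0.04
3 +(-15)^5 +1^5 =-759371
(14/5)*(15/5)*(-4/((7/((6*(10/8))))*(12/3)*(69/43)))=-129/23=-5.61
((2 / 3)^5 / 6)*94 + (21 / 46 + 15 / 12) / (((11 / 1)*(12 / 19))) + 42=130754725 / 2950992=44.31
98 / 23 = 4.26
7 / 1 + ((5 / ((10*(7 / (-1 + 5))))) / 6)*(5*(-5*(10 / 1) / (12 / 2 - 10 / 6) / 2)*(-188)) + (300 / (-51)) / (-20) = 410784 / 1547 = 265.54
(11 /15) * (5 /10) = 11 /30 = 0.37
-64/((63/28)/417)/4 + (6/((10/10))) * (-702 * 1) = -21532/3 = -7177.33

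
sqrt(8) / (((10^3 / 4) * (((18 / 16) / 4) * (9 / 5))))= 32 * sqrt(2) / 2025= 0.02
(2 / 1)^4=16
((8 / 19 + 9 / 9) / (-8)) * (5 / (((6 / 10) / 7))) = -1575 / 152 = -10.36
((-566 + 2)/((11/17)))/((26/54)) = -258876/143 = -1810.32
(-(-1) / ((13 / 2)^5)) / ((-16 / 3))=-6 / 371293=-0.00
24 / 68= 6 / 17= 0.35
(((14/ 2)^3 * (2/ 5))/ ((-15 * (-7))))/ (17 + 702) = 98/ 53925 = 0.00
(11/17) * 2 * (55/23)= 1210/391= 3.09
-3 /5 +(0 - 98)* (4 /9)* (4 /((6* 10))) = -473 /135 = -3.50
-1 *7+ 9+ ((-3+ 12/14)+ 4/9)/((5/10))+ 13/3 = 185/63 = 2.94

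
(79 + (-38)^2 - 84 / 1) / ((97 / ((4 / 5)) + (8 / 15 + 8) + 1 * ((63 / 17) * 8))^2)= 1497135600 / 26444939161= 0.06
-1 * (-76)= 76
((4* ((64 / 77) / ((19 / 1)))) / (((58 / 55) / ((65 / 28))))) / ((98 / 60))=312000 / 1322951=0.24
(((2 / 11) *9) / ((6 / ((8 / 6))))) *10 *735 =29400 / 11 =2672.73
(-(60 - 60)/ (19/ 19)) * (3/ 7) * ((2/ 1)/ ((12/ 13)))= 0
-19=-19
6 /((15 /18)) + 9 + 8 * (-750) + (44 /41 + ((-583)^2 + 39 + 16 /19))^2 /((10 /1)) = 11555228746.15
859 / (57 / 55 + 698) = 47245 / 38447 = 1.23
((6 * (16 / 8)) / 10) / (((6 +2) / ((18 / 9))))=3 / 10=0.30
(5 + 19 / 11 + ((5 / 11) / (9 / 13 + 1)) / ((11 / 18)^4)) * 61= 935099134 / 1771561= 527.84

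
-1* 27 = -27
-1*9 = -9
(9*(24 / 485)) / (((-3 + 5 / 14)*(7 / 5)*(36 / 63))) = -756 / 3589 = -0.21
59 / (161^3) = 0.00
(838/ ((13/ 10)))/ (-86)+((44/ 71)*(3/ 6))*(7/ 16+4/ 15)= -34659619/ 4762680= -7.28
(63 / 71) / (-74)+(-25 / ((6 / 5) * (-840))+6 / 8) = 2019935 / 2648016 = 0.76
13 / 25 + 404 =10113 / 25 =404.52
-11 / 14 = -0.79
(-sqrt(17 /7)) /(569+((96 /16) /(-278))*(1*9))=-0.00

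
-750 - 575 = -1325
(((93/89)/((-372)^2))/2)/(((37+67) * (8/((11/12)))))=11/2644402176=0.00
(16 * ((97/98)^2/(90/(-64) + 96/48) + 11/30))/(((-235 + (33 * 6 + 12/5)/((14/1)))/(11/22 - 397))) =2188655417/37752981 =57.97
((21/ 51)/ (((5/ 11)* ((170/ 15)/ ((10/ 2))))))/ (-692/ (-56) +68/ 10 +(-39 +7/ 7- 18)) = -0.01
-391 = -391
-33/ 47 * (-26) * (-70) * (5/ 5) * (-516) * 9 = 5934439.15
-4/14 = -0.29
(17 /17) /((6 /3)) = 1 /2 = 0.50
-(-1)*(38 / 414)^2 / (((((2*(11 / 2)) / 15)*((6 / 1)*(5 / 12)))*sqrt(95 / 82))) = 38*sqrt(7790) / 785565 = 0.00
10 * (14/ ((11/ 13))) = 1820/ 11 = 165.45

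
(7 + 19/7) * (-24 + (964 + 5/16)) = 255765/28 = 9134.46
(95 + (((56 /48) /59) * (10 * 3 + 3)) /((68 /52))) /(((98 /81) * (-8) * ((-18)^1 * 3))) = 574713 /3145408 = 0.18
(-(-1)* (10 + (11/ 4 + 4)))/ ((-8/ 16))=-67/ 2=-33.50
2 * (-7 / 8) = -7 / 4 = -1.75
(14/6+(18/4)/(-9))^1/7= 11/42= 0.26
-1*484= -484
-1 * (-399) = 399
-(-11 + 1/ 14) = 153/ 14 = 10.93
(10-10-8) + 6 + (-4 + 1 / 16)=-95 / 16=-5.94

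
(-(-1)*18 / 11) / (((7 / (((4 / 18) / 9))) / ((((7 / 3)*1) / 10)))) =2 / 1485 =0.00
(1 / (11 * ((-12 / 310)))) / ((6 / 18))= -155 / 22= -7.05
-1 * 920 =-920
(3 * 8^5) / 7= 98304 / 7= 14043.43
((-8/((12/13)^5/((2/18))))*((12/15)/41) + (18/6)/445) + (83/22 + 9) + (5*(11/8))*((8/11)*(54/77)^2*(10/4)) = 18.90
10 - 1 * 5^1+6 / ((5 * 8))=103 / 20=5.15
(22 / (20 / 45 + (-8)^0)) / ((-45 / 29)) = -638 / 65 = -9.82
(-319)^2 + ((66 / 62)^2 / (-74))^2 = 514625831739877 / 5057200996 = 101761.00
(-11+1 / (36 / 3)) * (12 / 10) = -131 / 10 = -13.10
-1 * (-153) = 153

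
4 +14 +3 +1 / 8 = 169 / 8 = 21.12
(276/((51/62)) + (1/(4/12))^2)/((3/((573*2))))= 131610.24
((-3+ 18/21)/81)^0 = 1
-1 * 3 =-3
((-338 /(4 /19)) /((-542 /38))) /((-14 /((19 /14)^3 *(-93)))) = 38916847983 /20821472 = 1869.07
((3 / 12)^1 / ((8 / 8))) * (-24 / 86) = -3 / 43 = -0.07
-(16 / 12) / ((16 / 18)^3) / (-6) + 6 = 1617 / 256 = 6.32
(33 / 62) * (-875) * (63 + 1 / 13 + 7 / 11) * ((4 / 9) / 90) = -531475 / 3627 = -146.53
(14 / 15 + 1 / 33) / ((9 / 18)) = 106 / 55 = 1.93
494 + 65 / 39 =1487 / 3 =495.67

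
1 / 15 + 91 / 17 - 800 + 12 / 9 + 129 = -56461 / 85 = -664.25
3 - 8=-5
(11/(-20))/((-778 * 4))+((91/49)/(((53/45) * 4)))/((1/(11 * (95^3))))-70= 3717725.23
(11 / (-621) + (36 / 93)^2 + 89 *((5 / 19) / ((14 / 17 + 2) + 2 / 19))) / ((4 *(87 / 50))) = 1.17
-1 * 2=-2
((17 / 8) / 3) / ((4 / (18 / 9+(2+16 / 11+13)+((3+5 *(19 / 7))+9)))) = 9605 / 1232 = 7.80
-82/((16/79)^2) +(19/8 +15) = -253657/128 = -1981.70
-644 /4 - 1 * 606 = -767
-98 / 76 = -1.29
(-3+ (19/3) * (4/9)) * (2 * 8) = -80/27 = -2.96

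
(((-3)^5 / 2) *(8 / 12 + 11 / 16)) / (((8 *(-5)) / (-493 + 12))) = -506493 / 256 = -1978.49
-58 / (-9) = 58 / 9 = 6.44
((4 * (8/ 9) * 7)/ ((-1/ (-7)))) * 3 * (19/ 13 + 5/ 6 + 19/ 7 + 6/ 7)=358736/ 117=3066.12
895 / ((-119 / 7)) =-52.65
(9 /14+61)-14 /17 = 14475 /238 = 60.82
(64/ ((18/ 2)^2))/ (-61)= -64/ 4941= -0.01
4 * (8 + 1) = 36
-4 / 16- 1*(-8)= 7.75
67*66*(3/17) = 13266/17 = 780.35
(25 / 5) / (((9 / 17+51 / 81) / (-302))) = -346545 / 266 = -1302.80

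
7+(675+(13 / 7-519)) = 1154 / 7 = 164.86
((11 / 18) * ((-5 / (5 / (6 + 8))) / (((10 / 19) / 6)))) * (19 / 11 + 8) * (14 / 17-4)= 256158 / 85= 3013.62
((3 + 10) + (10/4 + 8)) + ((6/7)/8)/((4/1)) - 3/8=2593/112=23.15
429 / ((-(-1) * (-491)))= -0.87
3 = 3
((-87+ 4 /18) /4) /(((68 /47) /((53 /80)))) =-1945471 /195840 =-9.93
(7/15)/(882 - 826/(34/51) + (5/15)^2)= -21/16060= -0.00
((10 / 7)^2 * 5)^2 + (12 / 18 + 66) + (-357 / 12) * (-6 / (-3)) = 1603243 / 14406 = 111.29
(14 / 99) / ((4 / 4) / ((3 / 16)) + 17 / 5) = 70 / 4323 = 0.02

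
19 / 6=3.17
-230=-230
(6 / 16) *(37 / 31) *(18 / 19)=999 / 2356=0.42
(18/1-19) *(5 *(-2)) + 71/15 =221/15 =14.73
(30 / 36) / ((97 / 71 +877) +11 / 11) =71 / 74922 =0.00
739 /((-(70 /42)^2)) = -6651 /25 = -266.04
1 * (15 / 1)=15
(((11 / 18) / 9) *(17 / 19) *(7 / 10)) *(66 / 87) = 14399 / 446310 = 0.03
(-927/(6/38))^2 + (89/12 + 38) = 413624237/12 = 34468686.42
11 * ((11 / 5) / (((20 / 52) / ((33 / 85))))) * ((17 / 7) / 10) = 51909 / 8750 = 5.93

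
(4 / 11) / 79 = 4 / 869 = 0.00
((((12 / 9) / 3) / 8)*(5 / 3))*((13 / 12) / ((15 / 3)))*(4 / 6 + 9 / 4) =455 / 7776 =0.06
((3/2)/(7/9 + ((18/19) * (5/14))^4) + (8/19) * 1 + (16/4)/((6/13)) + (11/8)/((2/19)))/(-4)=-6105539557753/1015608066432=-6.01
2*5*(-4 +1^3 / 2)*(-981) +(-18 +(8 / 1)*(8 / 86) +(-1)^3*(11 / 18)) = 26561461 / 774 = 34317.13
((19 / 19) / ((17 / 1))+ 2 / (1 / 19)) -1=630 / 17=37.06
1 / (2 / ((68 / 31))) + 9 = 313 / 31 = 10.10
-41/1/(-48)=41/48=0.85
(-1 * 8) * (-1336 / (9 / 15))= 53440 / 3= 17813.33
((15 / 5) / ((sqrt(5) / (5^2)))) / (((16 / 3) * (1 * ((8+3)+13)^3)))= 5 * sqrt(5) / 24576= 0.00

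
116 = 116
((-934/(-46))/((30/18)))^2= 1962801/13225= 148.42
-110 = -110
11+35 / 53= 618 / 53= 11.66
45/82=0.55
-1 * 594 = -594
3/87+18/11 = 533/319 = 1.67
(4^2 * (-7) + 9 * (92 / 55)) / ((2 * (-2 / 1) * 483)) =1333 / 26565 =0.05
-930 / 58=-465 / 29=-16.03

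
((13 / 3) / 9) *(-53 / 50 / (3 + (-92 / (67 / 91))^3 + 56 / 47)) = 9739608229 / 37232170300185750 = 0.00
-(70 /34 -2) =-1 /17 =-0.06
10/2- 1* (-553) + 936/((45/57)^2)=51494/25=2059.76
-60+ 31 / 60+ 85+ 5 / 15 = 517 / 20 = 25.85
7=7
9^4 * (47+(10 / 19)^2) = 111976587 / 361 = 310184.45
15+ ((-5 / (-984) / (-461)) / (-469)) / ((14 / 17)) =44677427845 / 2978495184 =15.00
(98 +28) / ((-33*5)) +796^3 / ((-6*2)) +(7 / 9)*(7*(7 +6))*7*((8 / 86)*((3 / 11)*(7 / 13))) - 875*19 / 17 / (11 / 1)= -5069441723611 / 120615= -42029944.23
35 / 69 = 0.51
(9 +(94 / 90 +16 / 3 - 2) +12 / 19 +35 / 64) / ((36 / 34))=13540789 / 984960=13.75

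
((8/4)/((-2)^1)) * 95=-95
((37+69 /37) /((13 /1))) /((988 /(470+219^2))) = 1832731 /12506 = 146.55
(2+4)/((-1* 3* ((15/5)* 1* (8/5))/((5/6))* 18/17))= -425/1296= -0.33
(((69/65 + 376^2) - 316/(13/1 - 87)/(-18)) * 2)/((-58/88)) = -269288919856/627705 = -429005.54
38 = 38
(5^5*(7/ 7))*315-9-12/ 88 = 21656049/ 22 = 984365.86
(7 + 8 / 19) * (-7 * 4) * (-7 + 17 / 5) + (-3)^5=47979 / 95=505.04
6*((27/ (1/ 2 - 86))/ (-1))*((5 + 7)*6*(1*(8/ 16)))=1296/ 19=68.21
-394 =-394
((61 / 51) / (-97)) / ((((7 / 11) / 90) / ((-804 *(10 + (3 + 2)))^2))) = -2927779668000 / 11543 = -253641139.05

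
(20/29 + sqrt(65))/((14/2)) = 20/203 + sqrt(65)/7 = 1.25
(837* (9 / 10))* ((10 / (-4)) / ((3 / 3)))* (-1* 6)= 11299.50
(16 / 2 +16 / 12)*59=1652 / 3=550.67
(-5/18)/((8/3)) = -5/48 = -0.10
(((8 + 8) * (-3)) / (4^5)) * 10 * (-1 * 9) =135 / 32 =4.22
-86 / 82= -43 / 41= -1.05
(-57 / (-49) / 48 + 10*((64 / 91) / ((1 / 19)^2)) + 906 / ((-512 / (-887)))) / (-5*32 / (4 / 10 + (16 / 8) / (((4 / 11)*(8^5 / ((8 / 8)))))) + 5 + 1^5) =-87852629926353 / 8421370420736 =-10.43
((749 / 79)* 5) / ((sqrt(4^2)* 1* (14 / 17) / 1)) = 9095 / 632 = 14.39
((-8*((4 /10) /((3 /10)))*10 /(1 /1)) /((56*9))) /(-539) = 40 /101871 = 0.00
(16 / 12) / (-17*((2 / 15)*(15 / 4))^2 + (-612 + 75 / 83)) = -1328 / 612885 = -0.00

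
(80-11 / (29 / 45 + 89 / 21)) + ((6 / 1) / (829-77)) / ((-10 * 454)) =102059651693 / 1312713760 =77.75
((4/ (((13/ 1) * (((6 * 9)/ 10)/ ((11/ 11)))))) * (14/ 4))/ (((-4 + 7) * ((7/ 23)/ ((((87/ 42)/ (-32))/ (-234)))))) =3335/ 55194048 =0.00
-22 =-22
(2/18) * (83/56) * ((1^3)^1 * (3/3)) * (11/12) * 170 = 77605/3024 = 25.66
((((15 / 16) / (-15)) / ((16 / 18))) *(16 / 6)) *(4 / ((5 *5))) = -0.03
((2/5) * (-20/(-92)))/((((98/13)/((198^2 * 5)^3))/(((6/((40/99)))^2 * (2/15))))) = 2878963446615110712/1127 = 2554537219711722.02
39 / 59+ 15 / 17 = 1548 / 1003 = 1.54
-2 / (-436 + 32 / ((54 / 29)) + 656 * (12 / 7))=-189 / 66694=-0.00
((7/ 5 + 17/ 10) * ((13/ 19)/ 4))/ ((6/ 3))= 403/ 1520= 0.27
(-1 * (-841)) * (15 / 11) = 12615 / 11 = 1146.82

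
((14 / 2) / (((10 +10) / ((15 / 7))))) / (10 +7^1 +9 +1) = 1 / 36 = 0.03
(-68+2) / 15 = -22 / 5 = -4.40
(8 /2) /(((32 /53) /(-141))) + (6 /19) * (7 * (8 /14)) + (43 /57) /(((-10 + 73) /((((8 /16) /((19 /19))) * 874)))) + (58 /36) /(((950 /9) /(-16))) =-666398567 /718200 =-927.87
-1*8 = -8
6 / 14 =3 / 7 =0.43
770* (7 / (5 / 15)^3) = 145530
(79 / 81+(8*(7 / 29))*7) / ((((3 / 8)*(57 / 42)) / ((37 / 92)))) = 35268548 / 3079539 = 11.45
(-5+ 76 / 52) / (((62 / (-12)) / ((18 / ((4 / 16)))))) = 19872 / 403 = 49.31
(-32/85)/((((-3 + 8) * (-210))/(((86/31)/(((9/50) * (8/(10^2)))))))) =6880/99603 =0.07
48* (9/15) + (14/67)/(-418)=2016397/70015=28.80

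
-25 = -25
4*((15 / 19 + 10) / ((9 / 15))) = 4100 / 57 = 71.93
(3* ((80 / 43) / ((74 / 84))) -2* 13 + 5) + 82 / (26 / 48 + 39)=-19010031 / 1509859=-12.59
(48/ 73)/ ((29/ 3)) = 144/ 2117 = 0.07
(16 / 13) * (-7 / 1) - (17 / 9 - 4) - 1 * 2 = -995 / 117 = -8.50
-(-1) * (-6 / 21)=-2 / 7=-0.29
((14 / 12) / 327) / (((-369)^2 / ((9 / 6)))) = 7 / 178098588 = 0.00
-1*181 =-181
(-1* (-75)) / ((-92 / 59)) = -4425 / 92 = -48.10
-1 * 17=-17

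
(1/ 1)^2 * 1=1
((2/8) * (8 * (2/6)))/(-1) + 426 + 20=445.33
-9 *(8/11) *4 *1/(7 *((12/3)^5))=-9/2464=-0.00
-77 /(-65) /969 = 77 /62985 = 0.00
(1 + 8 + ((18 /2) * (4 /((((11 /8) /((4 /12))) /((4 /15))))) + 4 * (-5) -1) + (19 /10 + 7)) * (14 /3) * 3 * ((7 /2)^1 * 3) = -2499 /22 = -113.59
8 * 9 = 72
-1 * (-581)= 581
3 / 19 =0.16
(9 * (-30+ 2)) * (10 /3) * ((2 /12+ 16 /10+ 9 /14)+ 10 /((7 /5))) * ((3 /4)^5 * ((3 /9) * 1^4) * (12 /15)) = -81243 /160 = -507.77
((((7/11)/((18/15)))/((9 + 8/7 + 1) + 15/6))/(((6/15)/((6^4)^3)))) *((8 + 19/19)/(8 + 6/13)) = 5199788805120/23111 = 224991943.45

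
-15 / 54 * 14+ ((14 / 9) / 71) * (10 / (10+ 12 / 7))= -101395 / 26199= -3.87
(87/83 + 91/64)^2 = 172160641/28217344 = 6.10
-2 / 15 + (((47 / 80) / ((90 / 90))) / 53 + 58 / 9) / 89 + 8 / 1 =26963431 / 3396240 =7.94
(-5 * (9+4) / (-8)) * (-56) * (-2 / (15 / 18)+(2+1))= -273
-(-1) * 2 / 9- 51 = -457 / 9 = -50.78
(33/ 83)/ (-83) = -33/ 6889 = -0.00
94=94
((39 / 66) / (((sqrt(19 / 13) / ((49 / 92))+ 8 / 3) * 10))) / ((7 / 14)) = 1217307 / 7566460 - 131859 * sqrt(247) / 15132920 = 0.02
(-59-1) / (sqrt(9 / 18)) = -60 * sqrt(2) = -84.85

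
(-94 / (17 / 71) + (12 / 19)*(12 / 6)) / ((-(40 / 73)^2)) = 336787471 / 258400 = 1303.36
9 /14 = 0.64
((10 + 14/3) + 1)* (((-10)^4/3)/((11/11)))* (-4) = -1880000/9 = -208888.89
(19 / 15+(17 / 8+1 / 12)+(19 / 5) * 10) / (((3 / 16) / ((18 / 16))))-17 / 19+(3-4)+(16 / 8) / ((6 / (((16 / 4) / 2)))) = 247.62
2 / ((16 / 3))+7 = 59 / 8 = 7.38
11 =11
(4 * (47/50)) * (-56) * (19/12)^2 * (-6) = 237538/75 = 3167.17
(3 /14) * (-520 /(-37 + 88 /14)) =156 /43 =3.63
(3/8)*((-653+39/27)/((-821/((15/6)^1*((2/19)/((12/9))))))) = 3665/62396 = 0.06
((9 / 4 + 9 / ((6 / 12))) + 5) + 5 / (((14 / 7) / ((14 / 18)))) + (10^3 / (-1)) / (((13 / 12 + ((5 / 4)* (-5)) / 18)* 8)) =-272113 / 1908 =-142.62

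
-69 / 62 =-1.11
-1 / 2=-0.50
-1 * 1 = -1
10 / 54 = 5 / 27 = 0.19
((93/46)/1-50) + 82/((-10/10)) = -5979/46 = -129.98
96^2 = 9216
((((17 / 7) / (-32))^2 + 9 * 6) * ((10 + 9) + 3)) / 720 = 29807723 / 18063360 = 1.65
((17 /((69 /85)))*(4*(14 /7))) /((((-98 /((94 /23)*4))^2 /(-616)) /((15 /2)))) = -89886860800 /4173281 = -21538.66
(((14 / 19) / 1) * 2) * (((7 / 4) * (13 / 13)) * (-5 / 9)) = -245 / 171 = -1.43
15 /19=0.79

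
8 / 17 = 0.47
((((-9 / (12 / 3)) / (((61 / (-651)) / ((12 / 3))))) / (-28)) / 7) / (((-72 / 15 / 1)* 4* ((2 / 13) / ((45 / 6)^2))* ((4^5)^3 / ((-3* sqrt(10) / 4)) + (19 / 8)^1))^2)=-528392826115333548500878375078125 / 609434764785444835668476212050411073976541196288 - 428008080015360000000* sqrt(10) / 148787784371446493083124075207619891107554003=-0.00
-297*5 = -1485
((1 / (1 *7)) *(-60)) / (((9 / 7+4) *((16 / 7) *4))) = -105 / 592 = -0.18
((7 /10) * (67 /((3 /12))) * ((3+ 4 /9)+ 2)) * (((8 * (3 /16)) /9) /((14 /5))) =3283 /54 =60.80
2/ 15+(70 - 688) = -9268/ 15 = -617.87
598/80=299/40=7.48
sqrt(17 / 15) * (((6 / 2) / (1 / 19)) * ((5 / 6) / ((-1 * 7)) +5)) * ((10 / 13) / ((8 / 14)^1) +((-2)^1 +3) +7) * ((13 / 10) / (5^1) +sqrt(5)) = 63099 * sqrt(255) / 1400 +315495 * sqrt(51) / 364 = 6909.52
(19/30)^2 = 361/900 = 0.40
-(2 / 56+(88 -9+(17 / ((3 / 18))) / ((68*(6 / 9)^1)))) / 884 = -569 / 6188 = -0.09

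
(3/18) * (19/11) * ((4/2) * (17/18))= 323/594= 0.54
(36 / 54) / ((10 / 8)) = 8 / 15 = 0.53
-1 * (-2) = 2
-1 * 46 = -46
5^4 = 625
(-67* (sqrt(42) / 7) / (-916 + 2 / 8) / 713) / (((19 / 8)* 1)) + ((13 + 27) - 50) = -10 + 2144* sqrt(42) / 347358627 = -10.00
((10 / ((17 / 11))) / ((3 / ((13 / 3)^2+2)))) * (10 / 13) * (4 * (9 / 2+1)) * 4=1064800 / 351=3033.62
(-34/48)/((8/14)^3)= -5831/1536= -3.80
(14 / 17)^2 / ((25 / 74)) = 14504 / 7225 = 2.01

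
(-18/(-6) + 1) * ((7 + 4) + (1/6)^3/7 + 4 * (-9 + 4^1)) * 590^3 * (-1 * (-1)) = -1397296026500/189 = -7393100669.31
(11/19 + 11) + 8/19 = 12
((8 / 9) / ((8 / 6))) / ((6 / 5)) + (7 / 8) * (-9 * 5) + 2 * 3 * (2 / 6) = -2651 / 72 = -36.82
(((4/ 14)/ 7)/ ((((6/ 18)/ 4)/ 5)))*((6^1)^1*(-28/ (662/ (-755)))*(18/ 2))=9784800/ 2317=4223.05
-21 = -21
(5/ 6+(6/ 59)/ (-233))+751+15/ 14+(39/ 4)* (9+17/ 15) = 1229379833/ 1443435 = 851.70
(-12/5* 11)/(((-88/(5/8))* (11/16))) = 3/11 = 0.27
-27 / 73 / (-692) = 0.00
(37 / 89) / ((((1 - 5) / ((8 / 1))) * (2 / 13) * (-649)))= 481 / 57761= 0.01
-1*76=-76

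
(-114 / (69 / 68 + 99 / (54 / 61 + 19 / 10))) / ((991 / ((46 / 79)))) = -201949936 / 110224414013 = -0.00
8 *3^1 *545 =13080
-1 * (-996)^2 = -992016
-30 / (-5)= 6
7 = 7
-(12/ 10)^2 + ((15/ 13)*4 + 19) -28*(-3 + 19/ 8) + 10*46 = 324789/ 650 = 499.68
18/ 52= 9/ 26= 0.35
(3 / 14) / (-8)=-3 / 112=-0.03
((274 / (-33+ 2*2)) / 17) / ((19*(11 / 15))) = -4110 / 103037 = -0.04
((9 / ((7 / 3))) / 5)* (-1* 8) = -216 / 35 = -6.17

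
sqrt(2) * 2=2 * sqrt(2)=2.83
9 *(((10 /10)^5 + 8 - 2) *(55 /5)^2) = 7623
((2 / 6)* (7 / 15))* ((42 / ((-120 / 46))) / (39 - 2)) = -0.07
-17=-17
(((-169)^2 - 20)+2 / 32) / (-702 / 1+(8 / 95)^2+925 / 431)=-592097660725 / 14518647152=-40.78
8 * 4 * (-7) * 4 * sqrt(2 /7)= -128 * sqrt(14)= -478.93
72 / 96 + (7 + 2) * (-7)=-249 / 4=-62.25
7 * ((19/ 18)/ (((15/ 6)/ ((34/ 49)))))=646/ 315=2.05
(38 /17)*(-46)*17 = -1748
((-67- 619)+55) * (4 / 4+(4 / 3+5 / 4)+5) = -64993 / 12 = -5416.08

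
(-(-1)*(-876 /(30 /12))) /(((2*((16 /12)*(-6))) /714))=78183 /5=15636.60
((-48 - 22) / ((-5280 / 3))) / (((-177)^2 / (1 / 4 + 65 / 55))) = 49 / 26956864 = 0.00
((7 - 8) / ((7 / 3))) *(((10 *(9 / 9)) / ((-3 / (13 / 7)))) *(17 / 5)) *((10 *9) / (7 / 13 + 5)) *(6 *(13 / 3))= 186745 / 49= 3811.12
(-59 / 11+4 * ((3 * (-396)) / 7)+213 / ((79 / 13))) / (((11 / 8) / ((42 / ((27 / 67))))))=-4233222944 / 86031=-49205.79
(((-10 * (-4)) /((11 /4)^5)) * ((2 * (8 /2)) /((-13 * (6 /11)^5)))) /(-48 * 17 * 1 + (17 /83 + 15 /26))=1699840 /427495563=0.00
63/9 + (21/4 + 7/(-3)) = 9.92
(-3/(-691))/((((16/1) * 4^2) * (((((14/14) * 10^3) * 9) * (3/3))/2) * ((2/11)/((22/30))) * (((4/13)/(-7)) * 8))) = -11011/254730240000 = -0.00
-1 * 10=-10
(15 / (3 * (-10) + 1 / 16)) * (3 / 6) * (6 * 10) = -7200 / 479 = -15.03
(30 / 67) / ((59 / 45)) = 1350 / 3953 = 0.34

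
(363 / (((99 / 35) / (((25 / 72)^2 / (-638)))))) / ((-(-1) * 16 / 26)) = -284375 / 7216128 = -0.04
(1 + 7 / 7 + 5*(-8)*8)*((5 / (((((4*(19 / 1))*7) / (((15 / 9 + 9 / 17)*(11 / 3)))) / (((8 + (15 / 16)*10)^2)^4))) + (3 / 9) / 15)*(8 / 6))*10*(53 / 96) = -107647224083150872859803 / 73157050368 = -1471453859083.38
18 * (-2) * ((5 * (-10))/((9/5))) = 1000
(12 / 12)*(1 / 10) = 1 / 10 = 0.10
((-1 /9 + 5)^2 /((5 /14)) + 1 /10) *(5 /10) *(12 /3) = 54289 /405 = 134.05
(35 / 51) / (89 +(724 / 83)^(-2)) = 18346160 / 2379586203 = 0.01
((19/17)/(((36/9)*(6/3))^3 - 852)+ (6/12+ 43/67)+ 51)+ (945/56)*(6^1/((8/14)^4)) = 1001.75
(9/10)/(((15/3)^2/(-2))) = -9/125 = -0.07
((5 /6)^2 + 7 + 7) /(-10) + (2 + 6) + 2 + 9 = 6311 /360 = 17.53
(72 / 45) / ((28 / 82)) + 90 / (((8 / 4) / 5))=8039 / 35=229.69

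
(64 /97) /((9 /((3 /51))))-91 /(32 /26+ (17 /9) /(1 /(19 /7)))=-1105751641 /77277087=-14.31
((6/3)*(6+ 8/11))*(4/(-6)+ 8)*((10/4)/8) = 185/6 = 30.83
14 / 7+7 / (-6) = 0.83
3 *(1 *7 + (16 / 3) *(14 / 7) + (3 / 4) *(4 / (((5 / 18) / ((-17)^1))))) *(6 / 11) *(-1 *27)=403218 / 55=7331.24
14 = 14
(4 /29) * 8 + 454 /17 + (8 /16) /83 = 2276353 /81838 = 27.82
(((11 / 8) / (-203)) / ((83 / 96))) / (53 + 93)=-66 / 1229977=-0.00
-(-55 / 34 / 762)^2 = -3025 / 671224464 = -0.00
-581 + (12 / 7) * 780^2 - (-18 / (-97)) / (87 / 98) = 20525705813 / 19691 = 1042390.22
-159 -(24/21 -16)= -1009/7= -144.14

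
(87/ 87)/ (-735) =-1/ 735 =-0.00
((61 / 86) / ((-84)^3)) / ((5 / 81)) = -183 / 9439360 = -0.00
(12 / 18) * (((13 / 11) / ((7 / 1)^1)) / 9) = 26 / 2079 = 0.01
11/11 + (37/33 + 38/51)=2.87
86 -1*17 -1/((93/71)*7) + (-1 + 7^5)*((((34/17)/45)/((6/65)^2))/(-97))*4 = -2015269156/568323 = -3545.99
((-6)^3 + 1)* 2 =-430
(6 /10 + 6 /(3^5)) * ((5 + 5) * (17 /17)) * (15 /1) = 2530 /27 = 93.70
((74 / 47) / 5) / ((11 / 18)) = 1332 / 2585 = 0.52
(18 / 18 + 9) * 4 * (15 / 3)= 200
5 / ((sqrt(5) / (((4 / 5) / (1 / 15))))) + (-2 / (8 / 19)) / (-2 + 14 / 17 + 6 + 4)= -323 / 600 + 12 * sqrt(5)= 26.29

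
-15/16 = -0.94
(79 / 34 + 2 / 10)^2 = 184041 / 28900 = 6.37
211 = 211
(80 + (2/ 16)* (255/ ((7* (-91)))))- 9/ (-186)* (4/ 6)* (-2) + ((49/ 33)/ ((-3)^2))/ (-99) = 79.88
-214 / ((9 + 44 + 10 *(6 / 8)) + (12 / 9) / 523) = -671532 / 189857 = -3.54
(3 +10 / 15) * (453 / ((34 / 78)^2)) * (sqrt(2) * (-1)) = -2526381 * sqrt(2) / 289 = -12362.78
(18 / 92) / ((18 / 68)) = 17 / 23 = 0.74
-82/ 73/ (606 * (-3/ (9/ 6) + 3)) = -41/ 22119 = -0.00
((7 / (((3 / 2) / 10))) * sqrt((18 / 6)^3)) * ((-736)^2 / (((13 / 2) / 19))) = 2881822720 * sqrt(3) / 13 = 383958720.73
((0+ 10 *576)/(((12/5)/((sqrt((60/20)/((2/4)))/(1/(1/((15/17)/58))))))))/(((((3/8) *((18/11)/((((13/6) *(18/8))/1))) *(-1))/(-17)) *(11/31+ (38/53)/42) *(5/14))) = 192972541762 *sqrt(6)/1203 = 392921248.28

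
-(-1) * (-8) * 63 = -504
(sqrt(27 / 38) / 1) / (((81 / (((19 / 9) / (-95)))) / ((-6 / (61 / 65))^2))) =-1690 * sqrt(114) / 1908873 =-0.01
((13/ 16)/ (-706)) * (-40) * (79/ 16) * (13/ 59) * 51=3404505/ 1332928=2.55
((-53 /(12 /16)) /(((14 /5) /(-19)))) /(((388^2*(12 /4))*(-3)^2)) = 0.00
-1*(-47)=47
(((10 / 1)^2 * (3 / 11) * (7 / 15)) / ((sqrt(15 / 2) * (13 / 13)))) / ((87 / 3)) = 28 * sqrt(30) / 957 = 0.16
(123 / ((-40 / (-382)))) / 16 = 23493 / 320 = 73.42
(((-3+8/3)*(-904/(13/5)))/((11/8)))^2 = 1307545600/184041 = 7104.64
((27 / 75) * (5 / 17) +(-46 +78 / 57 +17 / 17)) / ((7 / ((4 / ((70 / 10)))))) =-40168 / 11305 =-3.55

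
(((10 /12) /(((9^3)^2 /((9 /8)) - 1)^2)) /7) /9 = 5 /84351931101018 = 0.00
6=6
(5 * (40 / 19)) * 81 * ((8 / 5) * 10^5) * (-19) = -2592000000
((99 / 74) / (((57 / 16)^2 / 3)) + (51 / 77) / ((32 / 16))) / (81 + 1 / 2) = 1331703 / 167643707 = 0.01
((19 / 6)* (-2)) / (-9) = 19 / 27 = 0.70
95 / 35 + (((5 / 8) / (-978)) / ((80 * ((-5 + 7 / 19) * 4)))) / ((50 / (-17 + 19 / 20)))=279076849769 / 102817792000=2.71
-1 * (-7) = 7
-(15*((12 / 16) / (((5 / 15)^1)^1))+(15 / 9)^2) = -1315 / 36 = -36.53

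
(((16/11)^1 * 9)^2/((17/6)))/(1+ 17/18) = 2239488/71995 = 31.11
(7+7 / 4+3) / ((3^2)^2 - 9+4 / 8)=47 / 290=0.16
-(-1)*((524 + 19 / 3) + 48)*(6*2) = 6940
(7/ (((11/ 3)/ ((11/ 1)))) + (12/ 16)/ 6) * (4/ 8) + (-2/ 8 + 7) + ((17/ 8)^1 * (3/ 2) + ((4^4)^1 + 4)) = 561/ 2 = 280.50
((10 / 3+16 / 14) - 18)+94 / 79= -20462 / 1659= -12.33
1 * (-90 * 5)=-450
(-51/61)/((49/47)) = -2397/2989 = -0.80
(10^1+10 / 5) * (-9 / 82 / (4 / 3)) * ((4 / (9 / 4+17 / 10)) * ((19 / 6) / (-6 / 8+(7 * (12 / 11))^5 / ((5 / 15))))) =-440635536 / 10836603522631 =-0.00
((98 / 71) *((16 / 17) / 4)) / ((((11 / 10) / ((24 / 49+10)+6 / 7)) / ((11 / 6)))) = 22240 / 3621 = 6.14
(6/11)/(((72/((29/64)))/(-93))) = -899/2816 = -0.32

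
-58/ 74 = -29/ 37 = -0.78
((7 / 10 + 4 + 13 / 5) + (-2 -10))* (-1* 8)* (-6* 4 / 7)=-4512 / 35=-128.91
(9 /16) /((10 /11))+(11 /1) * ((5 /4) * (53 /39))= 120461 /6240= 19.30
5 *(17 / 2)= 85 / 2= 42.50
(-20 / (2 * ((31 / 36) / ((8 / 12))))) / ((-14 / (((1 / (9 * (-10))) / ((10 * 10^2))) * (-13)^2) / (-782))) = 66079 / 81375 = 0.81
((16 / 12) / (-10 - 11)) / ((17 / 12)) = -0.04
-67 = -67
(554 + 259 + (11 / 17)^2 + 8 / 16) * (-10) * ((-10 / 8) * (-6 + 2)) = -11761125 / 289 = -40695.93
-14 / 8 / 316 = -7 / 1264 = -0.01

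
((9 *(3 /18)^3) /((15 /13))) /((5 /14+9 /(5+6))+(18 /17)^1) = 17017 /1052820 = 0.02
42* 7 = 294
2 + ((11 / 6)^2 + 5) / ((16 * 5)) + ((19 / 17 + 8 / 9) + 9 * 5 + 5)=2649277 / 48960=54.11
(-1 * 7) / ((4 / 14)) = -49 / 2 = -24.50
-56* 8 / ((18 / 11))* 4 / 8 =-1232 / 9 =-136.89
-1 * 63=-63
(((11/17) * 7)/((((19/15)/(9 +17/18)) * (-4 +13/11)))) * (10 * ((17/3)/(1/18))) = -7580650/589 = -12870.37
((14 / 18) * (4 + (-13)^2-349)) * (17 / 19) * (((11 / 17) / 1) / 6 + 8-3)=-320936 / 513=-625.61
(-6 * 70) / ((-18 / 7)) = 490 / 3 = 163.33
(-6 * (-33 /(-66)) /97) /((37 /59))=-177 /3589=-0.05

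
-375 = -375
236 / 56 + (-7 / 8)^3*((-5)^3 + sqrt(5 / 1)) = 315229 / 3584- 343*sqrt(5) / 512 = 86.46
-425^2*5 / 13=-903125 / 13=-69471.15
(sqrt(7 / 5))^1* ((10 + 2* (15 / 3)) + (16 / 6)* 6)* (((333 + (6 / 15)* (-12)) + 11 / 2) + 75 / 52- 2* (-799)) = 4523553* sqrt(35) / 325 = 82343.69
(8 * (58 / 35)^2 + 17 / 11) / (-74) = -316857 / 997150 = -0.32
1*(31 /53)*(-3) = -93 /53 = -1.75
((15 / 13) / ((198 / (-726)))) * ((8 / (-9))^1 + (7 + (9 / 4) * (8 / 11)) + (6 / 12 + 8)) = -16085 / 234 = -68.74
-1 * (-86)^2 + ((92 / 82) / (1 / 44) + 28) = -300064 / 41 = -7318.63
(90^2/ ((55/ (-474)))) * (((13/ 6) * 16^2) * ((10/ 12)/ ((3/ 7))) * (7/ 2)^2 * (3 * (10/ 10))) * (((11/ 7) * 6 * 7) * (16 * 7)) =-20452555468800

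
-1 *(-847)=847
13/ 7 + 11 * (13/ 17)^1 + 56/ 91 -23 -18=-46589/ 1547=-30.12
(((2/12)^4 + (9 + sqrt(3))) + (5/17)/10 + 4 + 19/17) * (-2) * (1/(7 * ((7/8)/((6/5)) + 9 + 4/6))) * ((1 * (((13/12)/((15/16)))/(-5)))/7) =0.01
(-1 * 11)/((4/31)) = -341/4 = -85.25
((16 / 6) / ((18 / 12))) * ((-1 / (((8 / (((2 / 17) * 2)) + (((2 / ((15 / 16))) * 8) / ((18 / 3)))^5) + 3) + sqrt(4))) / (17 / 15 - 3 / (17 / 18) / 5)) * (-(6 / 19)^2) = 3011499000000 / 1905233301885821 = 0.00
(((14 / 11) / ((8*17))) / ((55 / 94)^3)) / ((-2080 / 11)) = -726761 / 2941510000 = -0.00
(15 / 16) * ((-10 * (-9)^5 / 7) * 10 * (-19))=-420724125 / 28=-15025861.61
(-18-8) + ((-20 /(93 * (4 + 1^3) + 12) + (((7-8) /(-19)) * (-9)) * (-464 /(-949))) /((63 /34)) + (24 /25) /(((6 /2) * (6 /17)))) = -341919990014 /13546239525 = -25.24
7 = 7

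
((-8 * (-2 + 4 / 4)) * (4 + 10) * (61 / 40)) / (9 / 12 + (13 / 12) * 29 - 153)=-5124 / 3625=-1.41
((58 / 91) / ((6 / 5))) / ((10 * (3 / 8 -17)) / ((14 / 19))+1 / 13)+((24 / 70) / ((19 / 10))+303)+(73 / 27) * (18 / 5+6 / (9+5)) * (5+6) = 6598193222 / 15598905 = 422.99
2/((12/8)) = 4/3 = 1.33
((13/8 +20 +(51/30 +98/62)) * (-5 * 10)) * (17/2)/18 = -2625055/4464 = -588.05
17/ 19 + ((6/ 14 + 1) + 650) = 86759/ 133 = 652.32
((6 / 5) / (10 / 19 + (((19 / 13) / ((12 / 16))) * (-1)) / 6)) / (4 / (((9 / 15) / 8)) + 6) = 20007 / 199360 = 0.10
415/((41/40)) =16600/41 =404.88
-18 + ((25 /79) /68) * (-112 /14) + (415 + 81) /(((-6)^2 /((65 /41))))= 3.81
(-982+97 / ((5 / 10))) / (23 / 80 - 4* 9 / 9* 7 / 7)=63040 / 297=212.26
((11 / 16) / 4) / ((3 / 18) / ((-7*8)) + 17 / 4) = 231 / 5708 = 0.04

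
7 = 7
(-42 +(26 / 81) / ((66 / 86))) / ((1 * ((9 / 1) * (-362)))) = 55574 / 4354317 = 0.01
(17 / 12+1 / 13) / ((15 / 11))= 2563 / 2340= 1.10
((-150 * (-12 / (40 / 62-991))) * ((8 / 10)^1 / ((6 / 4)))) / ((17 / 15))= -0.86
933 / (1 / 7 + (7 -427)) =-6531 / 2939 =-2.22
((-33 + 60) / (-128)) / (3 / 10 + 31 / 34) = -2295 / 13184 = -0.17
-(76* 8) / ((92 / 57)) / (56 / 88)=-95304 / 161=-591.95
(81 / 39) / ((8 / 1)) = 27 / 104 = 0.26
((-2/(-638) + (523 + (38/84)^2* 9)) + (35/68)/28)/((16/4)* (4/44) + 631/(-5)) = -11157629155/2675049552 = -4.17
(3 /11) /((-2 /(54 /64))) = -81 /704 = -0.12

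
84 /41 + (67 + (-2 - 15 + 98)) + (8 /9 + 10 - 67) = 34663 /369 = 93.94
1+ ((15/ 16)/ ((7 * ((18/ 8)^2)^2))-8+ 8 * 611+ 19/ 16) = 1195863815/ 244944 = 4882.19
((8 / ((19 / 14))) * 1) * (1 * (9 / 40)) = 1.33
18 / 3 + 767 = 773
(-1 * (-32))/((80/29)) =58/5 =11.60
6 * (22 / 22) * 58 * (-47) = -16356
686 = 686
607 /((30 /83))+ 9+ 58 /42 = 354847 /210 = 1689.75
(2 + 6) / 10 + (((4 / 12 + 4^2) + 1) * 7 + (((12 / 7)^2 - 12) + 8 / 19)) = 1584932 / 13965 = 113.49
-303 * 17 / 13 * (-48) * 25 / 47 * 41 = 253429200 / 611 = 414777.74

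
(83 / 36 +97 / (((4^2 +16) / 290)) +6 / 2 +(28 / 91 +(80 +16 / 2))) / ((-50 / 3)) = -1820849 / 31200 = -58.36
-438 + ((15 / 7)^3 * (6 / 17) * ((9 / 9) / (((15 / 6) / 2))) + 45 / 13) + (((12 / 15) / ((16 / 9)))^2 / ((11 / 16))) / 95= -855031643832 / 1980353375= -431.76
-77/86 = -0.90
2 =2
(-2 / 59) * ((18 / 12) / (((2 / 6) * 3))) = -3 / 59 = -0.05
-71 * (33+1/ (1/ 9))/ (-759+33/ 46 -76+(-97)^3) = 137172/ 42021335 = 0.00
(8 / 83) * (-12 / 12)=-8 / 83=-0.10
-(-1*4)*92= 368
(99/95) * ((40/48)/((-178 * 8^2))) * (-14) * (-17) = -3927/216448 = -0.02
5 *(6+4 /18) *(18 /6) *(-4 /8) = -140 /3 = -46.67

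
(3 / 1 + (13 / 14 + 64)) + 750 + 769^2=592178.93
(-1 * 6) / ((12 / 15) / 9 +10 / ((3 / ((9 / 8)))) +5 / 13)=-14040 / 9883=-1.42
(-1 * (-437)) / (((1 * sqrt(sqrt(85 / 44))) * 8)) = 437 * 11^(1 / 4) * sqrt(2) * 85^(3 / 4) / 680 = 46.33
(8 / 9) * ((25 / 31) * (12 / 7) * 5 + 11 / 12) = 40774 / 5859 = 6.96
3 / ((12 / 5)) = 5 / 4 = 1.25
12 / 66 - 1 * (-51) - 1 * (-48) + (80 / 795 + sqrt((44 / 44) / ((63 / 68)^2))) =3686189 / 36729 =100.36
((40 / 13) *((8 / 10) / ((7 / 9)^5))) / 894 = 314928 / 32555159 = 0.01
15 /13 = 1.15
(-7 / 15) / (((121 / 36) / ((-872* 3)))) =363.21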